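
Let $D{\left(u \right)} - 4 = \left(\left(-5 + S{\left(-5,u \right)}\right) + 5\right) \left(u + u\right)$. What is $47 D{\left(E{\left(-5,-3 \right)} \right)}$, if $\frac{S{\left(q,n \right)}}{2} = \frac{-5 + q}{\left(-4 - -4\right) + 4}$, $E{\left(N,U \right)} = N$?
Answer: $2538$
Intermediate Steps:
$S{\left(q,n \right)} = - \frac{5}{2} + \frac{q}{2}$ ($S{\left(q,n \right)} = 2 \frac{-5 + q}{\left(-4 - -4\right) + 4} = 2 \frac{-5 + q}{\left(-4 + 4\right) + 4} = 2 \frac{-5 + q}{0 + 4} = 2 \frac{-5 + q}{4} = 2 \left(-5 + q\right) \frac{1}{4} = 2 \left(- \frac{5}{4} + \frac{q}{4}\right) = - \frac{5}{2} + \frac{q}{2}$)
$D{\left(u \right)} = 4 - 10 u$ ($D{\left(u \right)} = 4 + \left(\left(-5 + \left(- \frac{5}{2} + \frac{1}{2} \left(-5\right)\right)\right) + 5\right) \left(u + u\right) = 4 + \left(\left(-5 - 5\right) + 5\right) 2 u = 4 + \left(-10 + 5\right) 2 u = 4 - 5 \cdot 2 u = 4 - 10 u$)
$47 D{\left(E{\left(-5,-3 \right)} \right)} = 47 \left(4 - -50\right) = 47 \left(4 + 50\right) = 47 \cdot 54 = 2538$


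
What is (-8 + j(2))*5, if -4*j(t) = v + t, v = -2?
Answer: -40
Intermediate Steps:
j(t) = 1/2 - t/4 (j(t) = -(-2 + t)/4 = 1/2 - t/4)
(-8 + j(2))*5 = (-8 + (1/2 - 1/4*2))*5 = (-8 + (1/2 - 1/2))*5 = (-8 + 0)*5 = -8*5 = -40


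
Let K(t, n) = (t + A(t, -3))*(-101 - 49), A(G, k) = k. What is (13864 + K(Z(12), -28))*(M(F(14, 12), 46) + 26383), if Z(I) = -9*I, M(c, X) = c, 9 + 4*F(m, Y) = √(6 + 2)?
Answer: 1609964411/2 + 15257*√2 ≈ 8.0500e+8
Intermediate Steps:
F(m, Y) = -9/4 + √2/2 (F(m, Y) = -9/4 + √(6 + 2)/4 = -9/4 + √8/4 = -9/4 + (2*√2)/4 = -9/4 + √2/2)
K(t, n) = 450 - 150*t (K(t, n) = (t - 3)*(-101 - 49) = (-3 + t)*(-150) = 450 - 150*t)
(13864 + K(Z(12), -28))*(M(F(14, 12), 46) + 26383) = (13864 + (450 - (-1350)*12))*((-9/4 + √2/2) + 26383) = (13864 + (450 - 150*(-108)))*(105523/4 + √2/2) = (13864 + (450 + 16200))*(105523/4 + √2/2) = (13864 + 16650)*(105523/4 + √2/2) = 30514*(105523/4 + √2/2) = 1609964411/2 + 15257*√2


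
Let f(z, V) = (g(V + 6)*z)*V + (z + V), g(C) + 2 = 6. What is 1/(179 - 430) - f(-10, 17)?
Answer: 168922/251 ≈ 673.00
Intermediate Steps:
g(C) = 4 (g(C) = -2 + 6 = 4)
f(z, V) = V + z + 4*V*z (f(z, V) = (4*z)*V + (z + V) = 4*V*z + (V + z) = V + z + 4*V*z)
1/(179 - 430) - f(-10, 17) = 1/(179 - 430) - (17 - 10 + 4*17*(-10)) = 1/(-251) - (17 - 10 - 680) = -1/251 - 1*(-673) = -1/251 + 673 = 168922/251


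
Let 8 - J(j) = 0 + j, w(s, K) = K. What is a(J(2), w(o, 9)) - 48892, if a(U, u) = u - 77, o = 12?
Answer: -48960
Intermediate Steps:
J(j) = 8 - j (J(j) = 8 - (0 + j) = 8 - j)
a(U, u) = -77 + u
a(J(2), w(o, 9)) - 48892 = (-77 + 9) - 48892 = -68 - 48892 = -48960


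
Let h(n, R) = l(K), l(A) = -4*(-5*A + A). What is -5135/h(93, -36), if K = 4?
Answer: -5135/64 ≈ -80.234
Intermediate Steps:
l(A) = 16*A (l(A) = -(-16)*A = 16*A)
h(n, R) = 64 (h(n, R) = 16*4 = 64)
-5135/h(93, -36) = -5135/64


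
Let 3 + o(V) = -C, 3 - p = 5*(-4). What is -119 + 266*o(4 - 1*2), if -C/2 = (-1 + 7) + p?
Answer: 14511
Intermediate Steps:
p = 23 (p = 3 - 5*(-4) = 3 - 1*(-20) = 3 + 20 = 23)
C = -58 (C = -2*((-1 + 7) + 23) = -2*(6 + 23) = -2*29 = -58)
o(V) = 55 (o(V) = -3 - 1*(-58) = -3 + 58 = 55)
-119 + 266*o(4 - 1*2) = -119 + 266*55 = -119 + 14630 = 14511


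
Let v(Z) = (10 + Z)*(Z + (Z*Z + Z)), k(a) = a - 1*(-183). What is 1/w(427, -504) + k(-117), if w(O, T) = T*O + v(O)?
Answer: 5269160359/79835763 ≈ 66.000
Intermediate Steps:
k(a) = 183 + a (k(a) = a + 183 = 183 + a)
v(Z) = (10 + Z)*(Z² + 2*Z) (v(Z) = (10 + Z)*(Z + (Z² + Z)) = (10 + Z)*(Z + (Z + Z²)) = (10 + Z)*(Z² + 2*Z))
w(O, T) = O*T + O*(20 + O² + 12*O) (w(O, T) = T*O + O*(20 + O² + 12*O) = O*T + O*(20 + O² + 12*O))
1/w(427, -504) + k(-117) = 1/(427*(20 - 504 + 427² + 12*427)) + (183 - 117) = 1/(427*(20 - 504 + 182329 + 5124)) + 66 = 1/(427*186969) + 66 = 1/79835763 + 66 = 5269160359/79835763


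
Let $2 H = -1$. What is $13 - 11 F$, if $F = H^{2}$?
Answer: $\frac{41}{4} \approx 10.25$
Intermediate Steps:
$H = - \frac{1}{2}$ ($H = \frac{1}{2} \left(-1\right) = - \frac{1}{2} \approx -0.5$)
$F = \frac{1}{4}$ ($F = \left(- \frac{1}{2}\right)^{2} = \frac{1}{4} \approx 0.25$)
$13 - 11 F = 13 - \frac{11}{4} = \frac{41}{4}$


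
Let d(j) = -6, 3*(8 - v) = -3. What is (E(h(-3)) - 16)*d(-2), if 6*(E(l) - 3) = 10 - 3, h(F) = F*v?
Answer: 71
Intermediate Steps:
v = 9 (v = 8 - ⅓*(-3) = 8 + 1 = 9)
h(F) = 9*F (h(F) = F*9 = 9*F)
E(l) = 25/6 (E(l) = 3 + (10 - 3)/6 = 3 + (⅙)*7 = 3 + 7/6 = 25/6)
(E(h(-3)) - 16)*d(-2) = (25/6 - 16)*(-6) = -71/6*(-6) = 71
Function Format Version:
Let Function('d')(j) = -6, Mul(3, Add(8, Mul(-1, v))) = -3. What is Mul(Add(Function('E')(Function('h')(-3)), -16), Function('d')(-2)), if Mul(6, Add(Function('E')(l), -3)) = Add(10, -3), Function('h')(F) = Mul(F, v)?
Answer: 71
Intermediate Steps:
v = 9 (v = Add(8, Mul(Rational(-1, 3), -3)) = Add(8, 1) = 9)
Function('h')(F) = Mul(9, F) (Function('h')(F) = Mul(F, 9) = Mul(9, F))
Function('E')(l) = Rational(25, 6) (Function('E')(l) = Add(3, Mul(Rational(1, 6), Add(10, -3))) = Add(3, Mul(Rational(1, 6), 7)) = Add(3, Rational(7, 6)) = Rational(25, 6))
Mul(Add(Function('E')(Function('h')(-3)), -16), Function('d')(-2)) = Mul(Add(Rational(25, 6), -16), -6) = Mul(Rational(-71, 6), -6) = 71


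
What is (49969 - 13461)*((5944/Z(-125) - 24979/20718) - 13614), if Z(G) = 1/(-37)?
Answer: -88322857656290/10359 ≈ -8.5262e+9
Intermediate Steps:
Z(G) = -1/37
(49969 - 13461)*((5944/Z(-125) - 24979/20718) - 13614) = (49969 - 13461)*((5944/(-1/37) - 24979/20718) - 13614) = 36508*((5944*(-37) - 24979*1/20718) - 13614) = 36508*((-219928 - 24979/20718) - 13614) = 36508*(-4556493283/20718 - 13614) = 36508*(-4838548135/20718) = -88322857656290/10359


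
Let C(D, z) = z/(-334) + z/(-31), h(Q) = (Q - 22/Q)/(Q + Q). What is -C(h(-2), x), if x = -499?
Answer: -182135/10354 ≈ -17.591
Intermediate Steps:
h(Q) = (Q - 22/Q)/(2*Q) (h(Q) = (Q - 22/Q)/((2*Q)) = (Q - 22/Q)*(1/(2*Q)) = (Q - 22/Q)/(2*Q))
C(D, z) = -365*z/10354 (C(D, z) = z*(-1/334) + z*(-1/31) = -z/334 - z/31 = -365*z/10354)
-C(h(-2), x) = -(-365)*(-499)/10354 = -1*182135/10354 = -182135/10354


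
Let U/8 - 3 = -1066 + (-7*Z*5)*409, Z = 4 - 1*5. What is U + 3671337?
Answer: 3777353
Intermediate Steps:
Z = -1 (Z = 4 - 5 = -1)
U = 106016 (U = 24 + 8*(-1066 + (-7*(-1)*5)*409) = 24 + 8*(-1066 + (7*5)*409) = 24 + 8*(-1066 + 35*409) = 24 + 8*(-1066 + 14315) = 24 + 8*13249 = 24 + 105992 = 106016)
U + 3671337 = 106016 + 3671337 = 3777353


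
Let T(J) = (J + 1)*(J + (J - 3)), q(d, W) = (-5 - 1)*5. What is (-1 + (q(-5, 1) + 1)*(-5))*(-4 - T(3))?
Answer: -2304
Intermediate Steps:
q(d, W) = -30 (q(d, W) = -6*5 = -30)
T(J) = (1 + J)*(-3 + 2*J) (T(J) = (1 + J)*(J + (-3 + J)) = (1 + J)*(-3 + 2*J))
(-1 + (q(-5, 1) + 1)*(-5))*(-4 - T(3)) = (-1 + (-30 + 1)*(-5))*(-4 - (-3 - 1*3 + 2*3**2)) = (-1 - 29*(-5))*(-4 - (-3 - 3 + 2*9)) = (-1 + 145)*(-4 - (-3 - 3 + 18)) = 144*(-4 - 1*12) = 144*(-4 - 12) = 144*(-16) = -2304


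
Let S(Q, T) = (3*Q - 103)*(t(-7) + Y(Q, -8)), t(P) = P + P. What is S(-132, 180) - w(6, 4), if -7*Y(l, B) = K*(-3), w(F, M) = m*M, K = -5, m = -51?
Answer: 57815/7 ≈ 8259.3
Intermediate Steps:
t(P) = 2*P
w(F, M) = -51*M
Y(l, B) = -15/7 (Y(l, B) = -(-5)*(-3)/7 = -⅐*15 = -15/7)
S(Q, T) = 11639/7 - 339*Q/7 (S(Q, T) = (3*Q - 103)*(2*(-7) - 15/7) = (-103 + 3*Q)*(-14 - 15/7) = (-103 + 3*Q)*(-113/7) = 11639/7 - 339*Q/7)
S(-132, 180) - w(6, 4) = (11639/7 - 339/7*(-132)) - (-51)*4 = (11639/7 + 44748/7) - 1*(-204) = 56387/7 + 204 = 57815/7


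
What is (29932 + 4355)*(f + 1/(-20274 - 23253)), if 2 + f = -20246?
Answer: -915706750183/1319 ≈ -6.9424e+8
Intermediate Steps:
f = -20248 (f = -2 - 20246 = -20248)
(29932 + 4355)*(f + 1/(-20274 - 23253)) = (29932 + 4355)*(-20248 + 1/(-20274 - 23253)) = 34287*(-20248 + 1/(-43527)) = 34287*(-20248 - 1/43527) = 34287*(-881334697/43527) = -915706750183/1319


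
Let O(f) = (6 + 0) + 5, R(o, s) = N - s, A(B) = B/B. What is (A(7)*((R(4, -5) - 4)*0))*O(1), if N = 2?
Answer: 0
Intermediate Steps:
A(B) = 1
R(o, s) = 2 - s
O(f) = 11 (O(f) = 6 + 5 = 11)
(A(7)*((R(4, -5) - 4)*0))*O(1) = (1*(((2 - 1*(-5)) - 4)*0))*11 = (1*(((2 + 5) - 4)*0))*11 = (1*((7 - 4)*0))*11 = (1*(3*0))*11 = (1*0)*11 = 0*11 = 0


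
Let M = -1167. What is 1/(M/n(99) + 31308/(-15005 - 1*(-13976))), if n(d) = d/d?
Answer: -343/410717 ≈ -0.00083512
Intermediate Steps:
n(d) = 1
1/(M/n(99) + 31308/(-15005 - 1*(-13976))) = 1/(-1167/1 + 31308/(-15005 - 1*(-13976))) = 1/(-1167*1 + 31308/(-15005 + 13976)) = 1/(-1167 + 31308/(-1029)) = 1/(-1167 + 31308*(-1/1029)) = 1/(-1167 - 10436/343) = 1/(-410717/343) = -343/410717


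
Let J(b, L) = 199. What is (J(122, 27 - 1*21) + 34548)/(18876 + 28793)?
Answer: 34747/47669 ≈ 0.72892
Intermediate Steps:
(J(122, 27 - 1*21) + 34548)/(18876 + 28793) = (199 + 34548)/(18876 + 28793) = 34747/47669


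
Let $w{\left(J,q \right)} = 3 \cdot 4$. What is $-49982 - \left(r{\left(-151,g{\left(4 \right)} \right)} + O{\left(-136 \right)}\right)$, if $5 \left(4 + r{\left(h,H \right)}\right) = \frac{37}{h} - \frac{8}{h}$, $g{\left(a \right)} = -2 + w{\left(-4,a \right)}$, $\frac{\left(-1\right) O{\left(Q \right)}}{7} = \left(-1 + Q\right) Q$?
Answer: $\frac{60736759}{755} \approx 80446.0$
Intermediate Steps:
$w{\left(J,q \right)} = 12$
$O{\left(Q \right)} = - 7 Q \left(-1 + Q\right)$ ($O{\left(Q \right)} = - 7 \left(-1 + Q\right) Q = - 7 Q \left(-1 + Q\right)$)
$g{\left(a \right)} = 10$ ($g{\left(a \right)} = -2 + 12 = 10$)
$r{\left(h,H \right)} = -4 + \frac{29}{5 h}$ ($r{\left(h,H \right)} = -4 + \frac{\frac{37}{h} - \frac{8}{h}}{5} = -4 + \frac{29 \frac{1}{h}}{5} = -4 + \frac{29}{5 h}$)
$-49982 - \left(r{\left(-151,g{\left(4 \right)} \right)} + O{\left(-136 \right)}\right) = -49982 - \left(\left(-4 + \frac{29}{5 \left(-151\right)}\right) + 7 \left(-136\right) \left(1 - -136\right)\right) = -49982 - \left(\left(-4 + \frac{29}{5} \left(- \frac{1}{151}\right)\right) + 7 \left(-136\right) \left(1 + 136\right)\right) = -49982 - \left(\left(-4 - \frac{29}{755}\right) + 7 \left(-136\right) 137\right) = -49982 - \left(- \frac{3049}{755} - 130424\right) = -49982 - - \frac{98473169}{755} = -49982 + \frac{98473169}{755} = \frac{60736759}{755}$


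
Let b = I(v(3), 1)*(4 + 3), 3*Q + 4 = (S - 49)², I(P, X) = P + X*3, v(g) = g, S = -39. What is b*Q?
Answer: 108360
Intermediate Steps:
I(P, X) = P + 3*X
Q = 2580 (Q = -4/3 + (-39 - 49)²/3 = -4/3 + (⅓)*(-88)² = -4/3 + (⅓)*7744 = -4/3 + 7744/3 = 2580)
b = 42 (b = (3 + 3*1)*(4 + 3) = (3 + 3)*7 = 6*7 = 42)
b*Q = 42*2580 = 108360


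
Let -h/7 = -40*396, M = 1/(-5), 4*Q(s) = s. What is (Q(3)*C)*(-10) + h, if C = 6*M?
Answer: 110889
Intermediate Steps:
Q(s) = s/4
M = -⅕ (M = 1*(-⅕) = -⅕ ≈ -0.20000)
C = -6/5 (C = 6*(-⅕) = -6/5 ≈ -1.2000)
h = 110880 (h = -(-280)*396 = -7*(-15840) = 110880)
(Q(3)*C)*(-10) + h = (((¼)*3)*(-6/5))*(-10) + 110880 = ((¾)*(-6/5))*(-10) + 110880 = -9/10*(-10) + 110880 = 9 + 110880 = 110889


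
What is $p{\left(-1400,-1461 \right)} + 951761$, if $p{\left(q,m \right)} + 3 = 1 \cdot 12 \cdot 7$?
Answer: $951842$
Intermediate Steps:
$p{\left(q,m \right)} = 81$ ($p{\left(q,m \right)} = -3 + 1 \cdot 12 \cdot 7 = -3 + 12 \cdot 7 = -3 + 84 = 81$)
$p{\left(-1400,-1461 \right)} + 951761 = 81 + 951761 = 951842$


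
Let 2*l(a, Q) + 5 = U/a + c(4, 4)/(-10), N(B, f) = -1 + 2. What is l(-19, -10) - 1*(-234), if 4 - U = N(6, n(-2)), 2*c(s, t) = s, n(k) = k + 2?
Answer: 43951/190 ≈ 231.32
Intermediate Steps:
n(k) = 2 + k
c(s, t) = s/2
N(B, f) = 1
U = 3 (U = 4 - 1*1 = 4 - 1 = 3)
l(a, Q) = -13/5 + 3/(2*a) (l(a, Q) = -5/2 + (3/a + ((½)*4)/(-10))/2 = -5/2 + (3/a + 2*(-⅒))/2 = -5/2 + (3/a - ⅕)/2 = -5/2 + (-⅕ + 3/a)/2 = -5/2 + (-⅒ + 3/(2*a)) = -13/5 + 3/(2*a))
l(-19, -10) - 1*(-234) = (⅒)*(15 - 26*(-19))/(-19) - 1*(-234) = (⅒)*(-1/19)*(15 + 494) + 234 = (⅒)*(-1/19)*509 + 234 = -509/190 + 234 = 43951/190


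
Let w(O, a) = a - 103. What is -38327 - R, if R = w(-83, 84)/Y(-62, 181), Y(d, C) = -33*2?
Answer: -2529601/66 ≈ -38327.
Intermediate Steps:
w(O, a) = -103 + a
Y(d, C) = -66
R = 19/66 (R = (-103 + 84)/(-66) = -19*(-1/66) = 19/66 ≈ 0.28788)
-38327 - R = -38327 - 1*19/66 = -38327 - 19/66 = -2529601/66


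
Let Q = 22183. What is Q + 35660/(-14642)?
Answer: 162383913/7321 ≈ 22181.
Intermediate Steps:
Q + 35660/(-14642) = 22183 + 35660/(-14642) = 22183 + 35660*(-1/14642) = 22183 - 17830/7321 = 162383913/7321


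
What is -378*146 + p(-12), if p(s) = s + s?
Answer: -55212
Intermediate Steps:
p(s) = 2*s
-378*146 + p(-12) = -378*146 + 2*(-12) = -55188 - 24 = -55212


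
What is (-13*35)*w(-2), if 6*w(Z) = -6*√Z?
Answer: 455*I*√2 ≈ 643.47*I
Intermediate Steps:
w(Z) = -√Z (w(Z) = (-6*√Z)/6 = -√Z)
(-13*35)*w(-2) = (-13*35)*(-√(-2)) = -(-455)*I*√2 = 455*I*√2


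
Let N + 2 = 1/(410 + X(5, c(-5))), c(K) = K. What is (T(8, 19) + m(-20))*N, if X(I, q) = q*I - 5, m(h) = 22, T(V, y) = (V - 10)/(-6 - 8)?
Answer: -23529/532 ≈ -44.227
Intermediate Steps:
T(V, y) = 5/7 - V/14 (T(V, y) = (-10 + V)/(-14) = (-10 + V)*(-1/14) = 5/7 - V/14)
X(I, q) = -5 + I*q (X(I, q) = I*q - 5 = -5 + I*q)
N = -759/380 (N = -2 + 1/(410 + (-5 + 5*(-5))) = -2 + 1/(410 + (-5 - 25)) = -2 + 1/(410 - 30) = -2 + 1/380 = -759/380 ≈ -1.9974)
(T(8, 19) + m(-20))*N = ((5/7 - 1/14*8) + 22)*(-759/380) = ((5/7 - 4/7) + 22)*(-759/380) = (1/7 + 22)*(-759/380) = (155/7)*(-759/380) = -23529/532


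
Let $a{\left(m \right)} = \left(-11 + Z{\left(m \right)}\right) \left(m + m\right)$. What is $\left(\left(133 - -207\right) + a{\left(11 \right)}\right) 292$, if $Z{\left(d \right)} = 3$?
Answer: $47888$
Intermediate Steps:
$a{\left(m \right)} = - 16 m$ ($a{\left(m \right)} = \left(-11 + 3\right) \left(m + m\right) = - 8 \cdot 2 m = - 16 m$)
$\left(\left(133 - -207\right) + a{\left(11 \right)}\right) 292 = \left(\left(133 - -207\right) - 176\right) 292 = \left(\left(133 + 207\right) - 176\right) 292 = \left(340 - 176\right) 292 = 164 \cdot 292 = 47888$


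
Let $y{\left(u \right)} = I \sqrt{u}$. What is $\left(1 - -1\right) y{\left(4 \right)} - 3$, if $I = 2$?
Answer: $5$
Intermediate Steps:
$y{\left(u \right)} = 2 \sqrt{u}$
$\left(1 - -1\right) y{\left(4 \right)} - 3 = \left(1 - -1\right) 2 \sqrt{4} - 3 = \left(1 + 1\right) 2 \cdot 2 - 3 = 2 \cdot 4 - 3 = 8 - 3 = 5$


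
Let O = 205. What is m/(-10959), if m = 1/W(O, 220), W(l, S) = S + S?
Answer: -1/4821960 ≈ -2.0738e-7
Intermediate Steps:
W(l, S) = 2*S
m = 1/440 (m = 1/(2*220) = 1/440 ≈ 0.0022727)
m/(-10959) = (1/440)/(-10959) = (1/440)*(-1/10959) = -1/4821960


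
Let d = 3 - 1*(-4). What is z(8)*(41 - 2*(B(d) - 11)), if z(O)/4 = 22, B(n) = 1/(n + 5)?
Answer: 16588/3 ≈ 5529.3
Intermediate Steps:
d = 7 (d = 3 + 4 = 7)
B(n) = 1/(5 + n)
z(O) = 88 (z(O) = 4*22 = 88)
z(8)*(41 - 2*(B(d) - 11)) = 88*(41 - 2*(1/(5 + 7) - 11)) = 88*(41 - 2*(1/12 - 11)) = 88*(41 - 2*(-131/12)) = 88*(41 + 131/6) = 88*(377/6) = 16588/3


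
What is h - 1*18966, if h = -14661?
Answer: -33627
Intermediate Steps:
h - 1*18966 = -14661 - 1*18966 = -14661 - 18966 = -33627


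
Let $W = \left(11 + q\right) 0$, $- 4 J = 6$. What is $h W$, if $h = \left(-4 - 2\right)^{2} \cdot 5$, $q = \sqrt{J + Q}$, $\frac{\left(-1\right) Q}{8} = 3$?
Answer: $0$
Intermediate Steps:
$J = - \frac{3}{2}$ ($J = \left(- \frac{1}{4}\right) 6 = - \frac{3}{2} \approx -1.5$)
$Q = -24$ ($Q = \left(-8\right) 3 = -24$)
$q = \frac{i \sqrt{102}}{2}$ ($q = \sqrt{- \frac{3}{2} - 24} = \sqrt{- \frac{51}{2}} = \frac{i \sqrt{102}}{2} \approx 5.0498 i$)
$W = 0$ ($W = \left(11 + \frac{i \sqrt{102}}{2}\right) 0 = 0$)
$h = 180$ ($h = \left(-6\right)^{2} \cdot 5 = 36 \cdot 5 = 180$)
$h W = 180 \cdot 0 = 0$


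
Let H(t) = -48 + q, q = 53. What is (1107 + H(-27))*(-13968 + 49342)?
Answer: 39335888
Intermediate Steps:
H(t) = 5 (H(t) = -48 + 53 = 5)
(1107 + H(-27))*(-13968 + 49342) = (1107 + 5)*(-13968 + 49342) = 1112*35374 = 39335888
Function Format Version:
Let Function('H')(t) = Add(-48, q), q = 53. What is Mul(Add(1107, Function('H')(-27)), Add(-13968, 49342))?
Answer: 39335888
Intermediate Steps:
Function('H')(t) = 5 (Function('H')(t) = Add(-48, 53) = 5)
Mul(Add(1107, Function('H')(-27)), Add(-13968, 49342)) = Mul(Add(1107, 5), Add(-13968, 49342)) = Mul(1112, 35374) = 39335888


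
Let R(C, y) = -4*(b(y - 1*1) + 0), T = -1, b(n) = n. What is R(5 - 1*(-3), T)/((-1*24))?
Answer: -⅓ ≈ -0.33333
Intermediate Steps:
R(C, y) = 4 - 4*y (R(C, y) = -4*((y - 1*1) + 0) = -4*((y - 1) + 0) = -4*((-1 + y) + 0) = -4*(-1 + y) = 4 - 4*y)
R(5 - 1*(-3), T)/((-1*24)) = (4 - 4*(-1))/((-1*24)) = (4 + 4)/(-24) = -1/24*8 = -⅓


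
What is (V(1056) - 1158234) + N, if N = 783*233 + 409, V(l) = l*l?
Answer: 139750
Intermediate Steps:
V(l) = l²
N = 182848 (N = 182439 + 409 = 182848)
(V(1056) - 1158234) + N = (1056² - 1158234) + 182848 = (1115136 - 1158234) + 182848 = -43098 + 182848 = 139750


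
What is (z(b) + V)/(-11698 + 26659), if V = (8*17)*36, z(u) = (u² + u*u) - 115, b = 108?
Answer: 28109/14961 ≈ 1.8788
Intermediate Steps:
z(u) = -115 + 2*u² (z(u) = (u² + u²) - 115 = 2*u² - 115 = -115 + 2*u²)
V = 4896 (V = 136*36 = 4896)
(z(b) + V)/(-11698 + 26659) = ((-115 + 2*108²) + 4896)/(-11698 + 26659) = ((-115 + 2*11664) + 4896)/14961 = ((-115 + 23328) + 4896)*(1/14961) = (23213 + 4896)*(1/14961) = 28109*(1/14961) = 28109/14961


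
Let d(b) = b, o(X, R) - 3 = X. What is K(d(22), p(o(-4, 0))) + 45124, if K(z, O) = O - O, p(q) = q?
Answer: 45124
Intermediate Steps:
o(X, R) = 3 + X
K(z, O) = 0
K(d(22), p(o(-4, 0))) + 45124 = 0 + 45124 = 45124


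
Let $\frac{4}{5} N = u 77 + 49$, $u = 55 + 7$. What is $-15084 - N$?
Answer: $- \frac{84451}{4} \approx -21113.0$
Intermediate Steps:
$u = 62$
$N = \frac{24115}{4}$ ($N = \frac{5 \left(62 \cdot 77 + 49\right)}{4} = \frac{5 \left(4774 + 49\right)}{4} = \frac{5}{4} \cdot 4823 = \frac{24115}{4} \approx 6028.8$)
$-15084 - N = -15084 - \frac{24115}{4} = - \frac{84451}{4}$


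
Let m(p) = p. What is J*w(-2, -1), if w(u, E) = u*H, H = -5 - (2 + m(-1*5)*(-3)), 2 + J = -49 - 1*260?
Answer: -13684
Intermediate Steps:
J = -311 (J = -2 + (-49 - 1*260) = -2 + (-49 - 260) = -2 - 309 = -311)
H = -22 (H = -5 - (2 - 1*5*(-3)) = -5 - (2 - 5*(-3)) = -5 - (2 + 15) = -5 - 1*17 = -5 - 17 = -22)
w(u, E) = -22*u (w(u, E) = u*(-22) = -22*u)
J*w(-2, -1) = -(-6842)*(-2) = -311*44 = -13684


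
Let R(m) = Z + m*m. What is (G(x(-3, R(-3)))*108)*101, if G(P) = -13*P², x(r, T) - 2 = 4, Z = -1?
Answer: -5104944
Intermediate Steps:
R(m) = -1 + m² (R(m) = -1 + m*m = -1 + m²)
x(r, T) = 6 (x(r, T) = 2 + 4 = 6)
(G(x(-3, R(-3)))*108)*101 = (-13*6²*108)*101 = (-13*36*108)*101 = -468*108*101 = -50544*101 = -5104944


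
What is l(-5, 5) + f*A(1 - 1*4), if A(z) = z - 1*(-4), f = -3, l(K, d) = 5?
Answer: 2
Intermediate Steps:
A(z) = 4 + z (A(z) = z + 4 = 4 + z)
l(-5, 5) + f*A(1 - 1*4) = 5 - 3*(4 + (1 - 1*4)) = 5 - 3*(4 + (1 - 4)) = 5 - 3*(4 - 3) = 5 - 3*1 = 5 - 3 = 2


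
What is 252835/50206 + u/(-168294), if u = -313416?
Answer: 9714329531/1408228094 ≈ 6.8983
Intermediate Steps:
252835/50206 + u/(-168294) = 252835/50206 - 313416/(-168294) = 252835*(1/50206) - 313416*(-1/168294) = 252835/50206 + 52236/28049 = 9714329531/1408228094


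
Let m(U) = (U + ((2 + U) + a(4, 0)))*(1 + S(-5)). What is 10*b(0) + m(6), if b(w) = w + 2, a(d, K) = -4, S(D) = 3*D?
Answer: -120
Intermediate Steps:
b(w) = 2 + w
m(U) = 28 - 28*U (m(U) = (U + ((2 + U) - 4))*(1 + 3*(-5)) = (U + (-2 + U))*(1 - 15) = (-2 + 2*U)*(-14) = 28 - 28*U)
10*b(0) + m(6) = 10*(2 + 0) + (28 - 28*6) = 10*2 + (28 - 168) = 20 - 140 = -120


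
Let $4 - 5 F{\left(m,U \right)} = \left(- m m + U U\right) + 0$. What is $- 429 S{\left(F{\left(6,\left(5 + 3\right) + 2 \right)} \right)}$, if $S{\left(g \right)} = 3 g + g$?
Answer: $20592$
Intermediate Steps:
$F{\left(m,U \right)} = \frac{4}{5} - \frac{U^{2}}{5} + \frac{m^{2}}{5}$ ($F{\left(m,U \right)} = \frac{4}{5} - \frac{\left(- m m + U U\right) + 0}{5} = \frac{4}{5} - \frac{\left(- m^{2} + U^{2}\right) + 0}{5} = \frac{4}{5} - \frac{\left(U^{2} - m^{2}\right) + 0}{5} = \frac{4}{5} - \frac{U^{2} - m^{2}}{5} = \frac{4}{5} - \left(- \frac{m^{2}}{5} + \frac{U^{2}}{5}\right) = \frac{4}{5} - \frac{U^{2}}{5} + \frac{m^{2}}{5}$)
$S{\left(g \right)} = 4 g$
$- 429 S{\left(F{\left(6,\left(5 + 3\right) + 2 \right)} \right)} = - 429 \cdot 4 \left(\frac{4}{5} - \frac{\left(\left(5 + 3\right) + 2\right)^{2}}{5} + \frac{6^{2}}{5}\right) = - 429 \cdot 4 \left(\frac{4}{5} - \frac{\left(8 + 2\right)^{2}}{5} + \frac{1}{5} \cdot 36\right) = - 429 \cdot 4 \left(\frac{4}{5} - \frac{10^{2}}{5} + \frac{36}{5}\right) = - 429 \cdot 4 \left(\frac{4}{5} - 20 + \frac{36}{5}\right) = - 429 \cdot 4 \left(-12\right) = \left(-429\right) \left(-48\right) = 20592$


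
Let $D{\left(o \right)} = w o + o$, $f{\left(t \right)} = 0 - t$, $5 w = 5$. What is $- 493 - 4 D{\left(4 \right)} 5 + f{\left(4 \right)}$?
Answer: $78876$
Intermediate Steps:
$w = 1$ ($w = \frac{1}{5} \cdot 5 = 1$)
$f{\left(t \right)} = - t$
$D{\left(o \right)} = 2 o$ ($D{\left(o \right)} = 1 o + o = o + o = 2 o$)
$- 493 - 4 D{\left(4 \right)} 5 + f{\left(4 \right)} = - 493 - 4 \cdot 2 \cdot 4 \cdot 5 - 4 = - 493 \left(-4\right) 8 \cdot 5 - 4 = - 493 \left(\left(-32\right) 5\right) - 4 = \left(-493\right) \left(-160\right) - 4 = 78880 - 4 = 78876$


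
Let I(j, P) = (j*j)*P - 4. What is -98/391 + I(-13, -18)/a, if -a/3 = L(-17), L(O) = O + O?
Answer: -35323/1173 ≈ -30.113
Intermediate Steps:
I(j, P) = -4 + P*j² (I(j, P) = j²*P - 4 = P*j² - 4 = -4 + P*j²)
L(O) = 2*O
a = 102 (a = -6*(-17) = -3*(-34) = 102)
-98/391 + I(-13, -18)/a = -98/391 + (-4 - 18*(-13)²)/102 = -98*1/391 + (-4 - 18*169)*(1/102) = -98/391 + (-4 - 3042)*(1/102) = -98/391 - 3046*1/102 = -98/391 - 1523/51 = -35323/1173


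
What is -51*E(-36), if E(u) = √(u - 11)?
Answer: -51*I*√47 ≈ -349.64*I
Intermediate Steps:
E(u) = √(-11 + u)
-51*E(-36) = -51*√(-11 - 36) = -51*I*√47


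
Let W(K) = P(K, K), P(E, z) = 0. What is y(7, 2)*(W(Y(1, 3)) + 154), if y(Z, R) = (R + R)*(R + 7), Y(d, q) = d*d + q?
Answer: 5544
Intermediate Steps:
Y(d, q) = q + d**2 (Y(d, q) = d**2 + q = q + d**2)
W(K) = 0
y(Z, R) = 2*R*(7 + R) (y(Z, R) = (2*R)*(7 + R) = 2*R*(7 + R))
y(7, 2)*(W(Y(1, 3)) + 154) = (2*2*(7 + 2))*(0 + 154) = (2*2*9)*154 = 36*154 = 5544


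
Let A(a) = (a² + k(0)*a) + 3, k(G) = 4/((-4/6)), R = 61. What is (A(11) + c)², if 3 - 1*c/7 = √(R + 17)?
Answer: 10063 - 1106*√78 ≈ 295.07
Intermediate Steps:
c = 21 - 7*√78 (c = 21 - 7*√(61 + 17) = 21 - 7*√78 ≈ -40.822)
k(G) = -6 (k(G) = 4/((-4*⅙)) = 4/(-⅔) = 4*(-3/2) = -6)
A(a) = 3 + a² - 6*a (A(a) = (a² - 6*a) + 3 = 3 + a² - 6*a)
(A(11) + c)² = ((3 + 11² - 6*11) + (21 - 7*√78))² = ((3 + 121 - 66) + (21 - 7*√78))² = (58 + (21 - 7*√78))² = (79 - 7*√78)²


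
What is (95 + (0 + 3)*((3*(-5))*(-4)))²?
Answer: 75625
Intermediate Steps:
(95 + (0 + 3)*((3*(-5))*(-4)))² = (95 + 3*(-15*(-4)))² = (95 + 3*60)² = (95 + 180)² = 275² = 75625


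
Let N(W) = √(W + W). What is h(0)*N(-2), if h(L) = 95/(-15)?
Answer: -38*I/3 ≈ -12.667*I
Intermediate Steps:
h(L) = -19/3 (h(L) = 95*(-1/15) = -19/3)
N(W) = √2*√W (N(W) = √(2*W) = √2*√W)
h(0)*N(-2) = -19*√2*√(-2)/3 = -19*√2*I*√2/3 = -38*I/3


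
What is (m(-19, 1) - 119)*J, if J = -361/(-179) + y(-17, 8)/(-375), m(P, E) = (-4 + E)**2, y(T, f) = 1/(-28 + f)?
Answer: -29784469/134250 ≈ -221.86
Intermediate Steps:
J = 2707679/1342500 (J = -361/(-179) + 1/((-28 + 8)*(-375)) = -361*(-1/179) - 1/375/(-20) = 361/179 - 1/20*(-1/375) = 361/179 + 1/7500 = 2707679/1342500 ≈ 2.0169)
(m(-19, 1) - 119)*J = ((-4 + 1)**2 - 119)*(2707679/1342500) = ((-3)**2 - 119)*(2707679/1342500) = (9 - 119)*(2707679/1342500) = -110*2707679/1342500 = -29784469/134250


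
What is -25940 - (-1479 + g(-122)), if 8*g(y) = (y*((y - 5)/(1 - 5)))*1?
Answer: -383629/16 ≈ -23977.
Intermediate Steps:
g(y) = y*(5/4 - y/4)/8 (g(y) = ((y*((y - 5)/(1 - 5)))*1)/8 = ((y*((-5 + y)/(-4)))*1)/8 = ((y*((-5 + y)*(-1/4)))*1)/8 = ((y*(5/4 - y/4))*1)/8 = (y*(5/4 - y/4))/8 = y*(5/4 - y/4)/8)
-25940 - (-1479 + g(-122)) = -25940 - (-1479 + (1/32)*(-122)*(5 - 1*(-122))) = -25940 - (-1479 + (1/32)*(-122)*(5 + 122)) = -25940 - (-1479 + (1/32)*(-122)*127) = -25940 - (-1479 - 7747/16) = -25940 - 1*(-31411/16) = -25940 + 31411/16 = -383629/16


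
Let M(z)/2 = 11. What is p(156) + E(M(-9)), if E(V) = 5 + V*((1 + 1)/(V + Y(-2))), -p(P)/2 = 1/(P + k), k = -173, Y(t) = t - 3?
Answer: 131/17 ≈ 7.7059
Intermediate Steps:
M(z) = 22 (M(z) = 2*11 = 22)
Y(t) = -3 + t
p(P) = -2/(-173 + P) (p(P) = -2/(P - 173) = -2/(-173 + P))
E(V) = 5 + 2*V/(-5 + V) (E(V) = 5 + V*((1 + 1)/(V + (-3 - 2))) = 5 + V*(2/(V - 5)) = 5 + V*(2/(-5 + V)) = 5 + 2*V/(-5 + V))
p(156) + E(M(-9)) = -2/(-173 + 156) + (-25 + 7*22)/(-5 + 22) = -2/(-17) + (-25 + 154)/17 = -2*(-1/17) + (1/17)*129 = 2/17 + 129/17 = 131/17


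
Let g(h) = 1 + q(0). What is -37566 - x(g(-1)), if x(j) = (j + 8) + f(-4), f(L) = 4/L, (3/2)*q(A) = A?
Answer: -37574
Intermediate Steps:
q(A) = 2*A/3
g(h) = 1 (g(h) = 1 + (2/3)*0 = 1 + 0 = 1)
x(j) = 7 + j (x(j) = (j + 8) + 4/(-4) = (8 + j) + 4*(-1/4) = (8 + j) - 1 = 7 + j)
-37566 - x(g(-1)) = -37566 - (7 + 1) = -37566 - 1*8 = -37566 - 8 = -37574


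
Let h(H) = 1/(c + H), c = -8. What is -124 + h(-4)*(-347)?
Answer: -1141/12 ≈ -95.083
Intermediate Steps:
h(H) = 1/(-8 + H)
-124 + h(-4)*(-347) = -124 - 347/(-8 - 4) = -124 - 347/(-12) = -124 - 1/12*(-347) = -124 + 347/12 = -1141/12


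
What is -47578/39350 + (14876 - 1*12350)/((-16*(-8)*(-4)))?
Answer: -30939509/5036800 ≈ -6.1427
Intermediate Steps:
-47578/39350 + (14876 - 1*12350)/((-16*(-8)*(-4))) = -47578*1/39350 + (14876 - 12350)/((128*(-4))) = -23789/19675 + 2526/(-512) = -23789/19675 + 2526*(-1/512) = -23789/19675 - 1263/256 = -30939509/5036800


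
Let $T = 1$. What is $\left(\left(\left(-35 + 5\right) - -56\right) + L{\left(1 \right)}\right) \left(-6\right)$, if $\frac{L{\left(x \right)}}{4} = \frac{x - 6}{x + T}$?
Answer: $-96$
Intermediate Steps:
$L{\left(x \right)} = \frac{4 \left(-6 + x\right)}{1 + x}$ ($L{\left(x \right)} = 4 \frac{x - 6}{x + 1} = 4 \frac{-6 + x}{1 + x} = \frac{4 \left(-6 + x\right)}{1 + x}$)
$\left(\left(\left(-35 + 5\right) - -56\right) + L{\left(1 \right)}\right) \left(-6\right) = \left(\left(\left(-35 + 5\right) - -56\right) + \frac{4 \left(-6 + 1\right)}{1 + 1}\right) \left(-6\right) = \left(\left(-30 + 56\right) + 4 \cdot \frac{1}{2} \left(-5\right)\right) \left(-6\right) = \left(26 + 4 \cdot \frac{1}{2} \left(-5\right)\right) \left(-6\right) = \left(26 - 10\right) \left(-6\right) = 16 \left(-6\right) = -96$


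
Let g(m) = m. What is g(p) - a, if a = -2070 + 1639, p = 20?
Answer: 451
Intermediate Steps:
a = -431
g(p) - a = 20 - 1*(-431) = 20 + 431 = 451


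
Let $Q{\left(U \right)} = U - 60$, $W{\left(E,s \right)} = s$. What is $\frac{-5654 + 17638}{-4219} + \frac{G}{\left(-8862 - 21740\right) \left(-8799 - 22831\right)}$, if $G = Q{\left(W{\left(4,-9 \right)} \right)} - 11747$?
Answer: $- \frac{2899964477886}{1020936043985} \approx -2.8405$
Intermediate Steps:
$Q{\left(U \right)} = -60 + U$ ($Q{\left(U \right)} = U - 60 = -60 + U$)
$G = -11816$ ($G = \left(-60 - 9\right) - 11747 = -69 - 11747 = -11816$)
$\frac{-5654 + 17638}{-4219} + \frac{G}{\left(-8862 - 21740\right) \left(-8799 - 22831\right)} = \frac{-5654 + 17638}{-4219} - \frac{11816}{\left(-8862 - 21740\right) \left(-8799 - 22831\right)} = 11984 \left(- \frac{1}{4219}\right) - \frac{11816}{\left(-30602\right) \left(-31630\right)} = - \frac{11984}{4219} - \frac{11816}{967941260} = - \frac{11984}{4219} - \frac{2954}{241985315} = - \frac{2899964477886}{1020936043985}$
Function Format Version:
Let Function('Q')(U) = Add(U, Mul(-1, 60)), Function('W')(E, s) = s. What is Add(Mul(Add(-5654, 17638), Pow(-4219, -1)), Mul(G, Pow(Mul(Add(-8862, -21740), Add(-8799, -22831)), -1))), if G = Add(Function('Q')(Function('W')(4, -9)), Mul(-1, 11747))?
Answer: Rational(-2899964477886, 1020936043985) ≈ -2.8405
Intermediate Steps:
Function('Q')(U) = Add(-60, U) (Function('Q')(U) = Add(U, -60) = Add(-60, U))
G = -11816 (G = Add(Add(-60, -9), Mul(-1, 11747)) = Add(-69, -11747) = -11816)
Add(Mul(Add(-5654, 17638), Pow(-4219, -1)), Mul(G, Pow(Mul(Add(-8862, -21740), Add(-8799, -22831)), -1))) = Add(Mul(Add(-5654, 17638), Pow(-4219, -1)), Mul(-11816, Pow(Mul(Add(-8862, -21740), Add(-8799, -22831)), -1))) = Add(Mul(11984, Rational(-1, 4219)), Mul(-11816, Pow(Mul(-30602, -31630), -1))) = Add(Rational(-11984, 4219), Mul(-11816, Pow(967941260, -1))) = Add(Rational(-11984, 4219), Mul(-11816, Rational(1, 967941260))) = Add(Rational(-11984, 4219), Rational(-2954, 241985315)) = Rational(-2899964477886, 1020936043985)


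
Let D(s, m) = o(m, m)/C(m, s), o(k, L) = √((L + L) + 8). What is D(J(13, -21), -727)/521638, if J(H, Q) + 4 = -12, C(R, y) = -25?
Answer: -I*√1446/13040950 ≈ -2.9159e-6*I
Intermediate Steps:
o(k, L) = √(8 + 2*L) (o(k, L) = √(2*L + 8) = √(8 + 2*L))
J(H, Q) = -16 (J(H, Q) = -4 - 12 = -16)
D(s, m) = -√(8 + 2*m)/25 (D(s, m) = √(8 + 2*m)/(-25) = √(8 + 2*m)*(-1/25) = -√(8 + 2*m)/25)
D(J(13, -21), -727)/521638 = -√(8 + 2*(-727))/25/521638 = -√(8 - 1454)/25*(1/521638) = -I*√1446/25*(1/521638) = -I*√1446/13040950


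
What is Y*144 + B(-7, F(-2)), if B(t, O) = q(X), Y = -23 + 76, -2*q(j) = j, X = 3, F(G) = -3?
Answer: 15261/2 ≈ 7630.5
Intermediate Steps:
q(j) = -j/2
Y = 53
B(t, O) = -3/2 (B(t, O) = -1/2*3 = -3/2)
Y*144 + B(-7, F(-2)) = 53*144 - 3/2 = 7632 - 3/2 = 15261/2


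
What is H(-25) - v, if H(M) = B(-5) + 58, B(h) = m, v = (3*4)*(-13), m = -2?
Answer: 212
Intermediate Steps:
v = -156 (v = 12*(-13) = -156)
B(h) = -2
H(M) = 56 (H(M) = -2 + 58 = 56)
H(-25) - v = 56 - 1*(-156) = 56 + 156 = 212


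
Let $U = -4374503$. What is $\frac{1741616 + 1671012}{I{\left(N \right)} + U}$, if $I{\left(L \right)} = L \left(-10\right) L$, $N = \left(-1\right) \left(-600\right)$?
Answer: $- \frac{3412628}{7974503} \approx -0.42794$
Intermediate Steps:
$N = 600$
$I{\left(L \right)} = - 10 L^{2}$ ($I{\left(L \right)} = - 10 L L = - 10 L^{2}$)
$\frac{1741616 + 1671012}{I{\left(N \right)} + U} = \frac{1741616 + 1671012}{- 10 \cdot 600^{2} - 4374503} = \frac{3412628}{\left(-10\right) 360000 - 4374503} = \frac{3412628}{-3600000 - 4374503} = \frac{3412628}{-7974503} = 3412628 \left(- \frac{1}{7974503}\right) = - \frac{3412628}{7974503}$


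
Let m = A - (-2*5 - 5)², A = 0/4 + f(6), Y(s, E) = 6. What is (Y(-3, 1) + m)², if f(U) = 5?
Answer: 45796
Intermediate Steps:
A = 5 (A = 0/4 + 5 = 0*(¼) + 5 = 0 + 5 = 5)
m = -220 (m = 5 - (-2*5 - 5)² = 5 - (-10 - 5)² = 5 - 1*(-15)² = 5 - 1*225 = 5 - 225 = -220)
(Y(-3, 1) + m)² = (6 - 220)² = (-214)² = 45796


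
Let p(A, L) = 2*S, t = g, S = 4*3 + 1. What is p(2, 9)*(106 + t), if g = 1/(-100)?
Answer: 137787/50 ≈ 2755.7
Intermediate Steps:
S = 13 (S = 12 + 1 = 13)
g = -1/100 ≈ -0.010000
t = -1/100 ≈ -0.010000
p(A, L) = 26 (p(A, L) = 2*13 = 26)
p(2, 9)*(106 + t) = 26*(106 - 1/100) = 26*(10599/100) = 137787/50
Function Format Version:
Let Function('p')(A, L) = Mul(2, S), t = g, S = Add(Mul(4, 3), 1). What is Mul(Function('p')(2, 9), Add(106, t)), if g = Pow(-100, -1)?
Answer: Rational(137787, 50) ≈ 2755.7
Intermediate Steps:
S = 13 (S = Add(12, 1) = 13)
g = Rational(-1, 100) ≈ -0.010000
t = Rational(-1, 100) ≈ -0.010000
Function('p')(A, L) = 26 (Function('p')(A, L) = Mul(2, 13) = 26)
Mul(Function('p')(2, 9), Add(106, t)) = Mul(26, Add(106, Rational(-1, 100))) = Mul(26, Rational(10599, 100)) = Rational(137787, 50)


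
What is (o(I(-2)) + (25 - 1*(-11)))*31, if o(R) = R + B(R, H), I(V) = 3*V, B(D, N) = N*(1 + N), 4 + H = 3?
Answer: 930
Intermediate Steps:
H = -1 (H = -4 + 3 = -1)
o(R) = R (o(R) = R - (1 - 1) = R - 1*0 = R + 0 = R)
(o(I(-2)) + (25 - 1*(-11)))*31 = (3*(-2) + (25 - 1*(-11)))*31 = (-6 + (25 + 11))*31 = (-6 + 36)*31 = 30*31 = 930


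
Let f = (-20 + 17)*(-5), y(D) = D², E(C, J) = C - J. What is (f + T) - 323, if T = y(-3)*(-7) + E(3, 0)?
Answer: -368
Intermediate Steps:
T = -60 (T = (-3)²*(-7) + (3 - 1*0) = 9*(-7) + (3 + 0) = -63 + 3 = -60)
f = 15 (f = -3*(-5) = 15)
(f + T) - 323 = (15 - 60) - 323 = -45 - 323 = -368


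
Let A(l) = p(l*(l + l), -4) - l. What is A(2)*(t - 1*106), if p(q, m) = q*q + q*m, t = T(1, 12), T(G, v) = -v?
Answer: -3540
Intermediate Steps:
t = -12 (t = -1*12 = -12)
p(q, m) = q² + m*q
A(l) = -l + 2*l²*(-4 + 2*l²) (A(l) = (l*(l + l))*(-4 + l*(l + l)) - l = (l*(2*l))*(-4 + l*(2*l)) - l = (2*l²)*(-4 + 2*l²) - l = 2*l²*(-4 + 2*l²) - l = -l + 2*l²*(-4 + 2*l²))
A(2)*(t - 1*106) = (2*(-1 + 4*2*(-2 + 2²)))*(-12 - 1*106) = (2*(-1 + 4*2*(-2 + 4)))*(-12 - 106) = (2*(-1 + 4*2*2))*(-118) = (2*(-1 + 16))*(-118) = (2*15)*(-118) = 30*(-118) = -3540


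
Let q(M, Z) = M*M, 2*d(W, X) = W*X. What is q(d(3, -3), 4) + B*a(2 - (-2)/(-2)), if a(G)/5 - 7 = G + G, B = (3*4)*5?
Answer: 10881/4 ≈ 2720.3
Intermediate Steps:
B = 60 (B = 12*5 = 60)
d(W, X) = W*X/2 (d(W, X) = (W*X)/2 = W*X/2)
q(M, Z) = M**2
a(G) = 35 + 10*G (a(G) = 35 + 5*(G + G) = 35 + 5*(2*G) = 35 + 10*G)
q(d(3, -3), 4) + B*a(2 - (-2)/(-2)) = ((1/2)*3*(-3))**2 + 60*(35 + 10*(2 - (-2)/(-2))) = (-9/2)**2 + 60*(35 + 10*(2 - (-2)*(-1)/2)) = 81/4 + 60*(35 + 10*(2 - 1*1)) = 81/4 + 60*(35 + 10*(2 - 1)) = 81/4 + 60*(35 + 10*1) = 81/4 + 60*(35 + 10) = 81/4 + 60*45 = 81/4 + 2700 = 10881/4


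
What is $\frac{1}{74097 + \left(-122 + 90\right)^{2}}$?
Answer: $\frac{1}{75121} \approx 1.3312 \cdot 10^{-5}$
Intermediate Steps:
$\frac{1}{74097 + \left(-122 + 90\right)^{2}} = \frac{1}{74097 + \left(-32\right)^{2}} = \frac{1}{74097 + 1024} = \frac{1}{75121}$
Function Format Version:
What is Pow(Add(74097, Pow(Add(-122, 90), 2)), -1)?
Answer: Rational(1, 75121) ≈ 1.3312e-5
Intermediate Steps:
Pow(Add(74097, Pow(Add(-122, 90), 2)), -1) = Pow(Add(74097, Pow(-32, 2)), -1) = Pow(Add(74097, 1024), -1) = Pow(75121, -1) = Rational(1, 75121)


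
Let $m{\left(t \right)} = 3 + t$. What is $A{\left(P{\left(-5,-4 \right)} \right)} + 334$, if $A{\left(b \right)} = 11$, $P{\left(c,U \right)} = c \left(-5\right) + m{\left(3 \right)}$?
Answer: $345$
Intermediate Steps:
$P{\left(c,U \right)} = 6 - 5 c$ ($P{\left(c,U \right)} = c \left(-5\right) + \left(3 + 3\right) = - 5 c + 6 = 6 - 5 c$)
$A{\left(P{\left(-5,-4 \right)} \right)} + 334 = 11 + 334 = 345$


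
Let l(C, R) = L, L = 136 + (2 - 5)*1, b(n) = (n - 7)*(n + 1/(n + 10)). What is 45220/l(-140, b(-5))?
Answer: 340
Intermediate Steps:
b(n) = (-7 + n)*(n + 1/(10 + n))
L = 133 (L = 136 - 3*1 = 136 - 3 = 133)
l(C, R) = 133
45220/l(-140, b(-5)) = 45220/133 = 45220*(1/133) = 340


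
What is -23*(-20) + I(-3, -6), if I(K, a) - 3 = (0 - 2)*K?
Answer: 469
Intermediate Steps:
I(K, a) = 3 - 2*K (I(K, a) = 3 + (0 - 2)*K = 3 - 2*K)
-23*(-20) + I(-3, -6) = -23*(-20) + (3 - 2*(-3)) = 460 + (3 + 6) = 460 + 9 = 469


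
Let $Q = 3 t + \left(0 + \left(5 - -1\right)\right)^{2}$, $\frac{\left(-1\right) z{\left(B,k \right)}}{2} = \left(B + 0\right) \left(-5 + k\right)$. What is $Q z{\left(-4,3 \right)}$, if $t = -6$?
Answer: $-288$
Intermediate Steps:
$z{\left(B,k \right)} = - 2 B \left(-5 + k\right)$ ($z{\left(B,k \right)} = - 2 \left(B + 0\right) \left(-5 + k\right) = - 2 B \left(-5 + k\right)$)
$Q = 18$ ($Q = 3 \left(-6\right) + \left(0 + \left(5 - -1\right)\right)^{2} = -18 + \left(0 + \left(5 + 1\right)\right)^{2} = -18 + \left(0 + 6\right)^{2} = -18 + 6^{2} = -18 + 36 = 18$)
$Q z{\left(-4,3 \right)} = 18 \cdot 2 \left(-4\right) \left(5 - 3\right) = 18 \cdot 2 \left(-4\right) 2 = 18 \left(-16\right) = -288$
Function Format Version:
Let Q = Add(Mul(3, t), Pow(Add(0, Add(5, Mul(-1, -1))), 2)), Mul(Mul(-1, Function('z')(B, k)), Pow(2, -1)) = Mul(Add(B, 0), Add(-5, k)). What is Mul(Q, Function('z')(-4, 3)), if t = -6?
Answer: -288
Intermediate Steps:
Function('z')(B, k) = Mul(-2, B, Add(-5, k)) (Function('z')(B, k) = Mul(-2, Mul(Add(B, 0), Add(-5, k))) = Mul(-2, Mul(B, Add(-5, k))) = Mul(-2, B, Add(-5, k)))
Q = 18 (Q = Add(Mul(3, -6), Pow(Add(0, Add(5, Mul(-1, -1))), 2)) = Add(-18, Pow(Add(0, Add(5, 1)), 2)) = Add(-18, Pow(Add(0, 6), 2)) = Add(-18, Pow(6, 2)) = Add(-18, 36) = 18)
Mul(Q, Function('z')(-4, 3)) = Mul(18, Mul(2, -4, Add(5, Mul(-1, 3)))) = Mul(18, Mul(2, -4, Add(5, -3))) = Mul(18, Mul(2, -4, 2)) = Mul(18, -16) = -288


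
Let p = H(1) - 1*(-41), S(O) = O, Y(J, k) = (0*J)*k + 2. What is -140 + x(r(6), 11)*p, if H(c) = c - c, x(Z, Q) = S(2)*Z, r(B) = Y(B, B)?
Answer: 24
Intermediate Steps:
Y(J, k) = 2 (Y(J, k) = 0*k + 2 = 0 + 2 = 2)
r(B) = 2
x(Z, Q) = 2*Z
H(c) = 0
p = 41 (p = 0 - 1*(-41) = 0 + 41 = 41)
-140 + x(r(6), 11)*p = -140 + (2*2)*41 = -140 + 4*41 = -140 + 164 = 24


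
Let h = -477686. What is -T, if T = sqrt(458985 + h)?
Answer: -I*sqrt(18701) ≈ -136.75*I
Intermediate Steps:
T = I*sqrt(18701) (T = sqrt(458985 - 477686) = sqrt(-18701) = I*sqrt(18701) ≈ 136.75*I)
-T = -I*sqrt(18701)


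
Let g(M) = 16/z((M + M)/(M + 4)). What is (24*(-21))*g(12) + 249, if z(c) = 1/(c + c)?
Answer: -23943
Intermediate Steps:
z(c) = 1/(2*c)
g(M) = 64*M/(4 + M) (g(M) = 16/((1/(2*(((M + M)/(M + 4)))))) = 16/((1/(2*(((2*M)/(4 + M)))))) = 16/((1/(2*((2*M/(4 + M)))))) = 16/((((4 + M)/(2*M))/2)) = 16/(((4 + M)/(4*M))) = 16*(4*M/(4 + M)) = 64*M/(4 + M))
(24*(-21))*g(12) + 249 = (24*(-21))*(64*12/(4 + 12)) + 249 = -32256*12/16 + 249 = -504*48 + 249 = -24192 + 249 = -23943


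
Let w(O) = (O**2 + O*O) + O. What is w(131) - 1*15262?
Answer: 19191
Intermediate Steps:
w(O) = O + 2*O**2 (w(O) = (O**2 + O**2) + O = 2*O**2 + O = O + 2*O**2)
w(131) - 1*15262 = 131*(1 + 2*131) - 1*15262 = 131*(1 + 262) - 15262 = 131*263 - 15262 = 34453 - 15262 = 19191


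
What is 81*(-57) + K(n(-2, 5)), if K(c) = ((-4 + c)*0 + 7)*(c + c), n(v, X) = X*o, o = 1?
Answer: -4547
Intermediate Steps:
n(v, X) = X (n(v, X) = X*1 = X)
K(c) = 14*c (K(c) = (0 + 7)*(2*c) = 7*(2*c) = 14*c)
81*(-57) + K(n(-2, 5)) = 81*(-57) + 14*5 = -4617 + 70 = -4547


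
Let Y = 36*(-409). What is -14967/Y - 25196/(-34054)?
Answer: 48926229/27856172 ≈ 1.7564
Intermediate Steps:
Y = -14724
-14967/Y - 25196/(-34054) = -14967/(-14724) - 25196/(-34054) = -14967*(-1/14724) - 25196*(-1/34054) = 1663/1636 + 12598/17027 = 48926229/27856172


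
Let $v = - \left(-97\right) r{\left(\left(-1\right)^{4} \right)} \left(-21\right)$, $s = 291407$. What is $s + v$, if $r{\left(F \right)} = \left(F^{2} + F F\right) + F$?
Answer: $285296$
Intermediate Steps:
$r{\left(F \right)} = F + 2 F^{2}$ ($r{\left(F \right)} = \left(F^{2} + F^{2}\right) + F = 2 F^{2} + F = F + 2 F^{2}$)
$v = -6111$ ($v = - \left(-97\right) \left(-1\right)^{4} \left(1 + 2 \left(-1\right)^{4}\right) \left(-21\right) = - \left(-97\right) 1 \left(1 + 2 \cdot 1\right) \left(-21\right) = - \left(-97\right) 1 \left(1 + 2\right) \left(-21\right) = - \left(-97\right) 1 \cdot 3 \left(-21\right) = - \left(-97\right) 3 \left(-21\right) = - \left(-97\right) \left(-63\right) = \left(-1\right) 6111 = -6111$)
$s + v = 291407 - 6111 = 285296$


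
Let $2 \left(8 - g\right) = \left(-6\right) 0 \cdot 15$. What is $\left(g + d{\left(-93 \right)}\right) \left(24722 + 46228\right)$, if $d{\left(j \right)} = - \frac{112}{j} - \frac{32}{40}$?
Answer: $\frac{18484840}{31} \approx 5.9629 \cdot 10^{5}$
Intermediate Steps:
$d{\left(j \right)} = - \frac{4}{5} - \frac{112}{j}$ ($d{\left(j \right)} = - \frac{112}{j} - \frac{4}{5} = - \frac{4}{5} - \frac{112}{j}$)
$g = 8$ ($g = 8 - \frac{\left(-6\right) 0 \cdot 15}{2} = 8 - \frac{0 \cdot 15}{2} = 8 - 0 = 8 + 0 = 8$)
$\left(g + d{\left(-93 \right)}\right) \left(24722 + 46228\right) = \left(8 - \left(\frac{4}{5} + \frac{112}{-93}\right)\right) \left(24722 + 46228\right) = \left(8 - - \frac{188}{465}\right) 70950 = \left(8 + \left(- \frac{4}{5} + \frac{112}{93}\right)\right) 70950 = \left(8 + \frac{188}{465}\right) 70950 = \frac{3908}{465} \cdot 70950 = \frac{18484840}{31}$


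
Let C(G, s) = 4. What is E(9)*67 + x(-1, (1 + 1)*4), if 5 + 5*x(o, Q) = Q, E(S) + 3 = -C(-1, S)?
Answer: -2342/5 ≈ -468.40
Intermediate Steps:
E(S) = -7 (E(S) = -3 - 1*4 = -3 - 4 = -7)
x(o, Q) = -1 + Q/5
E(9)*67 + x(-1, (1 + 1)*4) = -7*67 + (-1 + ((1 + 1)*4)/5) = -469 + (-1 + (2*4)/5) = -469 + (-1 + (⅕)*8) = -469 + (-1 + 8/5) = -469 + ⅗ = -2342/5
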